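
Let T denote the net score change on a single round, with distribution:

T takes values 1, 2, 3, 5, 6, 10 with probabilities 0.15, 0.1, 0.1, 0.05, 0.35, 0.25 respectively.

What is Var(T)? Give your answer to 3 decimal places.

10.050

E[T] = (1)(0.15) + (2)(0.1) + (3)(0.1) + (5)(0.05) + (6)(0.35) + (10)(0.25) = 5.5
E[T²] = (1)²(0.15) + (2)²(0.1) + (3)²(0.1) + (5)²(0.05) + (6)²(0.35) + (10)²(0.25) = 40.3
Var(T) = E[T²] − (E[T])² = 40.3 − (5.5)² = 10.05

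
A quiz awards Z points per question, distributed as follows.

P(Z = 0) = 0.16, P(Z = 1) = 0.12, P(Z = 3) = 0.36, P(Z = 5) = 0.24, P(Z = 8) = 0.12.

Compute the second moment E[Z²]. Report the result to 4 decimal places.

E[Z²] = (0)²(0.16) + (1)²(0.12) + (3)²(0.36) + (5)²(0.24) + (8)²(0.12) = 17.04

17.0400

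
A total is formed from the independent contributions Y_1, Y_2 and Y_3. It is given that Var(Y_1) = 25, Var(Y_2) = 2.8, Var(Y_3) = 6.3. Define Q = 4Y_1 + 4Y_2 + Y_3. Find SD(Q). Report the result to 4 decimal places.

By independence, Var(Q) = (4)²Var(Y_1) + (4)²Var(Y_2) + (1)²Var(Y_3)
= (4)²·25 + (4)²·2.8 + (1)²·6.3 = 451.1
SD(Q) = √451.1 ≈ 21.2391

21.2391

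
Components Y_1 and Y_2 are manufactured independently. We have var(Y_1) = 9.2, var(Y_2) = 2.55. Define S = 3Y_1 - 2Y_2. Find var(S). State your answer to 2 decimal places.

By independence, var(S) = (3)²var(Y_1) + (-2)²var(Y_2)
= (3)²·9.2 + (-2)²·2.55 = 93

93.00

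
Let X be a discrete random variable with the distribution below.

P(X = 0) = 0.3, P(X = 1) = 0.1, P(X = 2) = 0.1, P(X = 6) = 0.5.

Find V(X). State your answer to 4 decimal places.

7.6100

E[X] = (0)(0.3) + (1)(0.1) + (2)(0.1) + (6)(0.5) = 3.3
E[X²] = (0)²(0.3) + (1)²(0.1) + (2)²(0.1) + (6)²(0.5) = 18.5
V(X) = E[X²] − (E[X])² = 18.5 − (3.3)² = 7.61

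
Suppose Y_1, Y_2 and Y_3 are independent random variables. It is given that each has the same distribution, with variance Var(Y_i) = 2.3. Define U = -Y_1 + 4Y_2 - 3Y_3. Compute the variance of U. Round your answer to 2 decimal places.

59.80

By independence, Var(U) = (-1)²Var(Y_1) + (4)²Var(Y_2) + (-3)²Var(Y_3)
= (-1)²·2.3 + (4)²·2.3 + (-3)²·2.3 = 59.8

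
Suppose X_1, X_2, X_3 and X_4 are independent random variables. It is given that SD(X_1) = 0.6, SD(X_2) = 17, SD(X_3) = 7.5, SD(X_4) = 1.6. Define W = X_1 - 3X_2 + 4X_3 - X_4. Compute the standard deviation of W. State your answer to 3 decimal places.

59.194

Var(X_1) = 0.36, Var(X_2) = 289, Var(X_3) = 56.25, Var(X_4) = 2.56
By independence, Var(W) = (1)²Var(X_1) + (-3)²Var(X_2) + (4)²Var(X_3) + (-1)²Var(X_4)
= (1)²·0.36 + (-3)²·289 + (4)²·56.25 + (-1)²·2.56 = 3503.92
SD(W) = √3503.92 ≈ 59.194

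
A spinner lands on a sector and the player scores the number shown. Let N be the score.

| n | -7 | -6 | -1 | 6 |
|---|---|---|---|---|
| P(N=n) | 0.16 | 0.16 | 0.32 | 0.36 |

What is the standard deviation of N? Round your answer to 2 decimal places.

5.18

E[N] = (-7)(0.16) + (-6)(0.16) + (-1)(0.32) + (6)(0.36) = -0.24
E[N²] = (-7)²(0.16) + (-6)²(0.16) + (-1)²(0.32) + (6)²(0.36) = 26.88
V(N) = E[N²] − (E[N])² = 26.88 − (-0.24)² = 26.8224
SD(N) = √26.8224 ≈ 5.18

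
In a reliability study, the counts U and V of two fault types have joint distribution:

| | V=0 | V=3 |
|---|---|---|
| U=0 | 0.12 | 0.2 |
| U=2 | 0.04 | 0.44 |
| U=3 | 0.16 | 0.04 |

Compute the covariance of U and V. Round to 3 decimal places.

E[U] = 1.56,  E[V] = 2.04
E[UV] = 3
Cov(U,V) = E[UV] − E[U]E[V] = 3 − (1.56)(2.04) = -0.1824

-0.182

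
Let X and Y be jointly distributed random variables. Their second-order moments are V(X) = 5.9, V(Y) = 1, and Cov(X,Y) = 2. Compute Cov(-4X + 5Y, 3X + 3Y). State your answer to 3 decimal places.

Cov(-4X + 5Y, 3X + 3Y) = (-4)(3)V(X) + (5)(3)V(Y) + [(-4)(3) + (5)(3)]Cov(X,Y)
= -12·5.9 + 15·1 + 3·2 = -49.8

-49.800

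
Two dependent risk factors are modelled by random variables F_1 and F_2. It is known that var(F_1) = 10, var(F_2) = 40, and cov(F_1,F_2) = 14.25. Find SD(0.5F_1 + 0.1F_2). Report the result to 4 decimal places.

var(0.5F_1 + 0.1F_2) = (0.5)²·var(F_1) + (0.1)²·var(F_2) + 2·(0.5)·(0.1)·cov(F_1,F_2)
= 0.25·10 + 0.01·40 + 0.1·14.25 = 4.325
SD(0.5F_1 + 0.1F_2) = √4.325 ≈ 2.0797

2.0797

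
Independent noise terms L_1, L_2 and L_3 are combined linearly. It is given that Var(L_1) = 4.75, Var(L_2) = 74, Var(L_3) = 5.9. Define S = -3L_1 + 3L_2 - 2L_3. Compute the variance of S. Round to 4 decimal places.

732.3500

By independence, Var(S) = (-3)²Var(L_1) + (3)²Var(L_2) + (-2)²Var(L_3)
= (-3)²·4.75 + (3)²·74 + (-2)²·5.9 = 732.35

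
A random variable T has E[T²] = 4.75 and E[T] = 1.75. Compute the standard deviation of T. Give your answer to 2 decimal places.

var(T) = 4.75 − (1.75)² = 1.6875
SD(T) = √1.6875 ≈ 1.30

1.30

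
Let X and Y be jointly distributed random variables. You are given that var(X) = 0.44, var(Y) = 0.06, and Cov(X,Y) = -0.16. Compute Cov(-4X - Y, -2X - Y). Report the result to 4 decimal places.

Cov(-4X - Y, -2X - Y) = (-4)(-2)var(X) + (-1)(-1)var(Y) + [(-4)(-1) + (-1)(-2)]Cov(X,Y)
= 8·0.44 + 1·0.06 + 6·-0.16 = 2.62

2.6200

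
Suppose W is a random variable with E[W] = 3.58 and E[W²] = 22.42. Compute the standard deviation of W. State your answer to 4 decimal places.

3.0990

V(W) = 22.42 − (3.58)² = 9.6036
sd(W) = √9.6036 ≈ 3.0990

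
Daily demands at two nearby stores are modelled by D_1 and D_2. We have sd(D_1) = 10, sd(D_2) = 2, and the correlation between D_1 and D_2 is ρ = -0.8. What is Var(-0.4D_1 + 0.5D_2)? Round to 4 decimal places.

23.4000

Var(D_1) = (10)² = 100;  Var(D_2) = (2)² = 4
Cov(D_1,D_2) = ρ·sd(D_1)·sd(D_2) = -0.8·10·2 = -16
Var(-0.4D_1 + 0.5D_2) = (-0.4)²·Var(D_1) + (0.5)²·Var(D_2) + 2·(-0.4)·(0.5)·Cov(D_1,D_2)
= 0.16·100 + 0.25·4 + -0.4·-16 = 23.4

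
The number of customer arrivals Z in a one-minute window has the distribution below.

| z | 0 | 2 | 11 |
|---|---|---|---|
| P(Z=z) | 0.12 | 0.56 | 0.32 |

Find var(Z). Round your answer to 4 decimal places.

19.4304

E[Z] = (0)(0.12) + (2)(0.56) + (11)(0.32) = 4.64
E[Z²] = (0)²(0.12) + (2)²(0.56) + (11)²(0.32) = 40.96
var(Z) = E[Z²] − (E[Z])² = 40.96 − (4.64)² = 19.4304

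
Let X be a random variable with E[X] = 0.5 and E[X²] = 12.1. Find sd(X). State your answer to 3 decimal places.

Var(X) = 12.1 − (0.5)² = 11.85
sd(X) = √11.85 ≈ 3.442

3.442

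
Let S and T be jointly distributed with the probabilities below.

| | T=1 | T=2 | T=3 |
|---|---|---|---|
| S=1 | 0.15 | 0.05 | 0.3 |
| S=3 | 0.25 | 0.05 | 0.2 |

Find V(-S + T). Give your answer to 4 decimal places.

2.2900

E[S] = 2,  E[T] = 2.1,  E[ST] = 4
V(S) = 5 − (2)² = 1;  V(T) = 5.3 − (2.1)² = 0.89
cov(S,T) = 4 − (2)(2.1) = -0.2
V(-S + T) = (-1)²·1 + (1)²·0.89 + 2·(-1)·(1)·-0.2 = 2.29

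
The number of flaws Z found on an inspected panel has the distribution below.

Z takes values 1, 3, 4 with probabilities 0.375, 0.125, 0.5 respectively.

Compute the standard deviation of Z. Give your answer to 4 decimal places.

E[Z] = (1)(0.375) + (3)(0.125) + (4)(0.5) = 2.75
E[Z²] = (1)²(0.375) + (3)²(0.125) + (4)²(0.5) = 9.5
var(Z) = E[Z²] − (E[Z])² = 9.5 − (2.75)² = 1.9375
sd(Z) = √1.9375 ≈ 1.3919

1.3919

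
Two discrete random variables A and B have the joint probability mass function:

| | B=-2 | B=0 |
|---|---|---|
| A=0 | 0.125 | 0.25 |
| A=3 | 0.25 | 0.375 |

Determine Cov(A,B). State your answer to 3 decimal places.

-0.094

E[A] = 1.875,  E[B] = -0.75
E[AB] = -1.5
Cov(A,B) = E[AB] − E[A]E[B] = -1.5 − (1.875)(-0.75) = -0.09375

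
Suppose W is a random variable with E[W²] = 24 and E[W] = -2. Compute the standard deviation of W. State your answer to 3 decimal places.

Var(W) = 24 − (-2)² = 20
σ(W) = √20 ≈ 4.472

4.472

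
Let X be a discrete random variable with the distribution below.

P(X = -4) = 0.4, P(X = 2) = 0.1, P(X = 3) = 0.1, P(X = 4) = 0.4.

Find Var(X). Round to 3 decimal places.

13.850

E[X] = (-4)(0.4) + (2)(0.1) + (3)(0.1) + (4)(0.4) = 0.5
E[X²] = (-4)²(0.4) + (2)²(0.1) + (3)²(0.1) + (4)²(0.4) = 14.1
Var(X) = E[X²] − (E[X])² = 14.1 − (0.5)² = 13.85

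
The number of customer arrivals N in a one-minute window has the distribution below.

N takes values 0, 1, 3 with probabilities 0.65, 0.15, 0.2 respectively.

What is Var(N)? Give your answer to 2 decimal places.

E[N] = (0)(0.65) + (1)(0.15) + (3)(0.2) = 0.75
E[N²] = (0)²(0.65) + (1)²(0.15) + (3)²(0.2) = 1.95
Var(N) = E[N²] − (E[N])² = 1.95 − (0.75)² = 1.3875

1.39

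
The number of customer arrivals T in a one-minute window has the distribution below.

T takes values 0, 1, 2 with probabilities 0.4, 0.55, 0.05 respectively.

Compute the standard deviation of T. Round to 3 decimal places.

0.572

E[T] = (0)(0.4) + (1)(0.55) + (2)(0.05) = 0.65
E[T²] = (0)²(0.4) + (1)²(0.55) + (2)²(0.05) = 0.75
V(T) = E[T²] − (E[T])² = 0.75 − (0.65)² = 0.3275
SD(T) = √0.3275 ≈ 0.572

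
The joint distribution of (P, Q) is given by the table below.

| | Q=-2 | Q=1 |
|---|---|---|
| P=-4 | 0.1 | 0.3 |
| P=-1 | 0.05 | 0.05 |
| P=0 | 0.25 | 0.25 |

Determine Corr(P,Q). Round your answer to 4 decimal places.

-0.2471

E[P] = -1.7,  E[Q] = -0.2
E[PQ] = -0.35
Cov(P,Q) = E[PQ] − E[P]E[Q] = -0.35 − (-1.7)(-0.2) = -0.69
Var(P) = 3.61,  Var(Q) = 2.16
ρ = -0.69 / √(3.61·2.16) ≈ -0.2471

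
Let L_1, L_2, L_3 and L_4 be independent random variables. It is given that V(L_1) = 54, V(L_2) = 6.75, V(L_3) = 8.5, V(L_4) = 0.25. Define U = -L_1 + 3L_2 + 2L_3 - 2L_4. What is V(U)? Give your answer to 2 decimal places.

149.75

By independence, V(U) = (-1)²V(L_1) + (3)²V(L_2) + (2)²V(L_3) + (-2)²V(L_4)
= (-1)²·54 + (3)²·6.75 + (2)²·8.5 + (-2)²·0.25 = 149.75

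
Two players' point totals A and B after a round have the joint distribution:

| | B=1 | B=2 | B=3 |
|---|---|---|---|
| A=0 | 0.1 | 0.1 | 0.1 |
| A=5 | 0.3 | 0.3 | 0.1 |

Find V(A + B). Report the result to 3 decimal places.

5.210

E[A] = 3.5,  E[B] = 1.8,  E[AB] = 6
V(A) = 17.5 − (3.5)² = 5.25;  V(B) = 3.8 − (1.8)² = 0.56
Cov(A,B) = 6 − (3.5)(1.8) = -0.3
V(A + B) = (1)²·5.25 + (1)²·0.56 + 2·(1)·(1)·-0.3 = 5.21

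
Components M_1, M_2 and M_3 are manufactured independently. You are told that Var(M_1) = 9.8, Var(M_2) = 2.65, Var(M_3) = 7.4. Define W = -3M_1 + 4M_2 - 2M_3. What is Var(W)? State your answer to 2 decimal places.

160.20

By independence, Var(W) = (-3)²Var(M_1) + (4)²Var(M_2) + (-2)²Var(M_3)
= (-3)²·9.8 + (4)²·2.65 + (-2)²·7.4 = 160.2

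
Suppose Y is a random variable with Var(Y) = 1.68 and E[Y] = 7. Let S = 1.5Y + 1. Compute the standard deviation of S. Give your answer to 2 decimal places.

1.94

Var(1.5Y + 1) = (1.5)²·1.68 = 3.78
SD(S) = √3.78 ≈ 1.94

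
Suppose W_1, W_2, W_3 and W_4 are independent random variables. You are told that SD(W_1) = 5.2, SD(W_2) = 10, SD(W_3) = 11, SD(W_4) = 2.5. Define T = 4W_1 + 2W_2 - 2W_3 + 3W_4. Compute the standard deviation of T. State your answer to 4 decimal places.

37.0525

var(W_1) = 27.04, var(W_2) = 100, var(W_3) = 121, var(W_4) = 6.25
By independence, var(T) = (4)²var(W_1) + (2)²var(W_2) + (-2)²var(W_3) + (3)²var(W_4)
= (4)²·27.04 + (2)²·100 + (-2)²·121 + (3)²·6.25 = 1372.89
SD(T) = √1372.89 ≈ 37.0525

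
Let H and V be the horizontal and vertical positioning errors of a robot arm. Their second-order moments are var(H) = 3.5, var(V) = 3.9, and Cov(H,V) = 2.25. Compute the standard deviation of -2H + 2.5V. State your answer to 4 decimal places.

var(-2H + 2.5V) = (-2)²·var(H) + (2.5)²·var(V) + 2·(-2)·(2.5)·Cov(H,V)
= 4·3.5 + 6.25·3.9 + -10·2.25 = 15.875
σ(-2H + 2.5V) = √15.875 ≈ 3.9843

3.9843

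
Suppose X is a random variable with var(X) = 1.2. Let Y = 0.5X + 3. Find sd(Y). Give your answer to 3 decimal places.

var(0.5X + 3) = (0.5)²·1.2 = 0.3
sd(Y) = √0.3 ≈ 0.548

0.548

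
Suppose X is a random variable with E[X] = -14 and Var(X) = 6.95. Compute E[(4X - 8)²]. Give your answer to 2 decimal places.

4207.20

E[4X - 8] = 4·-14 − 8 = -64
Var(4X - 8) = (4)²·6.95 = 111.2
E[(4X - 8)²] = Var((4X - 8)) + (E[(4X - 8)])² = 111.2 + (-64)² = 4207.2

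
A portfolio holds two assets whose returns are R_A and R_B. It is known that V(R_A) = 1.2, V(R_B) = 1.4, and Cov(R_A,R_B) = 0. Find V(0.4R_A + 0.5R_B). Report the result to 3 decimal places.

0.542

V(0.4R_A + 0.5R_B) = (0.4)²·V(R_A) + (0.5)²·V(R_B) + 2·(0.4)·(0.5)·Cov(R_A,R_B)
= 0.16·1.2 + 0.25·1.4 + 0.4·0 = 0.542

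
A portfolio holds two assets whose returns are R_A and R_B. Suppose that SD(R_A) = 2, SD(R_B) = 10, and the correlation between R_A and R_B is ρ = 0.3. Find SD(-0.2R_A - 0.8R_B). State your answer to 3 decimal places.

Var(R_A) = (2)² = 4;  Var(R_B) = (10)² = 100
Cov(R_A,R_B) = ρ·SD(R_A)·SD(R_B) = 0.3·2·10 = 6
Var(-0.2R_A - 0.8R_B) = (-0.2)²·Var(R_A) + (-0.8)²·Var(R_B) + 2·(-0.2)·(-0.8)·Cov(R_A,R_B)
= 0.04·4 + 0.64·100 + 0.32·6 = 66.08
SD(-0.2R_A - 0.8R_B) = √66.08 ≈ 8.129

8.129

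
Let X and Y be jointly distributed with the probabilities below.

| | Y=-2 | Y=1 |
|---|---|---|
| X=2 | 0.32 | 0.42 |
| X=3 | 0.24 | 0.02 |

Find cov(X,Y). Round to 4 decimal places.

E[X] = 2.26,  E[Y] = -0.68
E[XY] = -1.82
cov(X,Y) = E[XY] − E[X]E[Y] = -1.82 − (2.26)(-0.68) = -0.2832

-0.2832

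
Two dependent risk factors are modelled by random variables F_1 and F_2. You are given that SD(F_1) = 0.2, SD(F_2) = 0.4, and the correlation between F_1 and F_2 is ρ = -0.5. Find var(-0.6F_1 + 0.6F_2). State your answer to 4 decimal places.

0.1008

var(F_1) = (0.2)² = 0.04;  var(F_2) = (0.4)² = 0.16
Cov(F_1,F_2) = ρ·SD(F_1)·SD(F_2) = -0.5·0.2·0.4 = -0.04
var(-0.6F_1 + 0.6F_2) = (-0.6)²·var(F_1) + (0.6)²·var(F_2) + 2·(-0.6)·(0.6)·Cov(F_1,F_2)
= 0.36·0.04 + 0.36·0.16 + -0.72·-0.04 = 0.1008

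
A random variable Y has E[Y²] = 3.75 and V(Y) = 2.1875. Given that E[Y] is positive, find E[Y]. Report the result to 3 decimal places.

(E[Y])² = E[Y²] − V(Y) = 3.75 − 2.1875 = 1.5625
E[Y] = √1.5625 = 1.25

1.250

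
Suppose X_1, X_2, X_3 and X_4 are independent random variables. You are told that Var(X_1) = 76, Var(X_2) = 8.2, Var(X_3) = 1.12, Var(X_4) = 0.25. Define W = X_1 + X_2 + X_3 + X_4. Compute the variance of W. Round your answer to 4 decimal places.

85.5700

By independence, Var(W) = (1)²Var(X_1) + (1)²Var(X_2) + (1)²Var(X_3) + (1)²Var(X_4)
= (1)²·76 + (1)²·8.2 + (1)²·1.12 + (1)²·0.25 = 85.57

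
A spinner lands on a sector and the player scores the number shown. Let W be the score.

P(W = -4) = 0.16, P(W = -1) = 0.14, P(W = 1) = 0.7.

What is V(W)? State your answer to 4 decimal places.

E[W] = (-4)(0.16) + (-1)(0.14) + (1)(0.7) = -0.08
E[W²] = (-4)²(0.16) + (-1)²(0.14) + (1)²(0.7) = 3.4
V(W) = E[W²] − (E[W])² = 3.4 − (-0.08)² = 3.3936

3.3936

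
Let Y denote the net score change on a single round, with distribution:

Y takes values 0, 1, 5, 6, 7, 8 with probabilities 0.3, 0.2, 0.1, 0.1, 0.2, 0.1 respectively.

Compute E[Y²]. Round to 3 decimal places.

E[Y²] = (0)²(0.3) + (1)²(0.2) + (5)²(0.1) + (6)²(0.1) + (7)²(0.2) + (8)²(0.1) = 22.5

22.500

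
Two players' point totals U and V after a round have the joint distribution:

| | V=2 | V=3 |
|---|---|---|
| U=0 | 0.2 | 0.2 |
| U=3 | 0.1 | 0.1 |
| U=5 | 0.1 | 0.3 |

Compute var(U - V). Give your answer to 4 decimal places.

4.8000

E[U] = 2.6,  E[V] = 2.6,  E[UV] = 7
var(U) = 11.8 − (2.6)² = 5.04;  var(V) = 7 − (2.6)² = 0.24
Cov(U,V) = 7 − (2.6)(2.6) = 0.24
var(U - V) = (1)²·5.04 + (-1)²·0.24 + 2·(1)·(-1)·0.24 = 4.8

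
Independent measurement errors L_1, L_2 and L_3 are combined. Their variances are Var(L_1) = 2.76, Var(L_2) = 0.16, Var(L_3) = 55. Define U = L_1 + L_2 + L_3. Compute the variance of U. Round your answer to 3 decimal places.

By independence, Var(U) = (1)²Var(L_1) + (1)²Var(L_2) + (1)²Var(L_3)
= (1)²·2.76 + (1)²·0.16 + (1)²·55 = 57.92

57.920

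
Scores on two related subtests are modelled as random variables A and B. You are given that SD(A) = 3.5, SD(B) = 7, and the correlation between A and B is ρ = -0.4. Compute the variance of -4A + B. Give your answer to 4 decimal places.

Var(A) = (3.5)² = 12.25;  Var(B) = (7)² = 49
Cov(A,B) = ρ·SD(A)·SD(B) = -0.4·3.5·7 = -9.8
Var(-4A + B) = (-4)²·Var(A) + (1)²·Var(B) + 2·(-4)·(1)·Cov(A,B)
= 16·12.25 + 1·49 + -8·-9.8 = 323.4

323.4000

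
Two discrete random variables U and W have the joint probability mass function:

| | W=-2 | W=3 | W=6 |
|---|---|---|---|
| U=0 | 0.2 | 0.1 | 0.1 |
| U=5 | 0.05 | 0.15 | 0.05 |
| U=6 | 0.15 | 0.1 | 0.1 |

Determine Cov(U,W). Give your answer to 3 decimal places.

0.988

E[U] = 3.35,  E[W] = 1.75
E[UW] = 6.85
Cov(U,W) = E[UW] − E[U]E[W] = 6.85 − (3.35)(1.75) = 0.9875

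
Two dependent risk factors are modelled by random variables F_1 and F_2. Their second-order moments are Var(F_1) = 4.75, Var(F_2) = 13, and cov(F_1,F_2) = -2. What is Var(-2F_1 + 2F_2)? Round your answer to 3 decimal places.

87.000

Var(-2F_1 + 2F_2) = (-2)²·Var(F_1) + (2)²·Var(F_2) + 2·(-2)·(2)·cov(F_1,F_2)
= 4·4.75 + 4·13 + -8·-2 = 87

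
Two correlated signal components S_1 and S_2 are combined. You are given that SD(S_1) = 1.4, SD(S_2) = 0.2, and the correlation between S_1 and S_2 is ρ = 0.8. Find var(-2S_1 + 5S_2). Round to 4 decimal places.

4.3600

var(S_1) = (1.4)² = 1.96;  var(S_2) = (0.2)² = 0.04
cov(S_1,S_2) = ρ·SD(S_1)·SD(S_2) = 0.8·1.4·0.2 = 0.224
var(-2S_1 + 5S_2) = (-2)²·var(S_1) + (5)²·var(S_2) + 2·(-2)·(5)·cov(S_1,S_2)
= 4·1.96 + 25·0.04 + -20·0.224 = 4.36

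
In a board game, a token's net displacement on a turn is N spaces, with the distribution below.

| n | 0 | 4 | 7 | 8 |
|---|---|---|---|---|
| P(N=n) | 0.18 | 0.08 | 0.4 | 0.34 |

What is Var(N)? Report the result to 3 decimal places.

8.534

E[N] = (0)(0.18) + (4)(0.08) + (7)(0.4) + (8)(0.34) = 5.84
E[N²] = (0)²(0.18) + (4)²(0.08) + (7)²(0.4) + (8)²(0.34) = 42.64
Var(N) = E[N²] − (E[N])² = 42.64 − (5.84)² = 8.5344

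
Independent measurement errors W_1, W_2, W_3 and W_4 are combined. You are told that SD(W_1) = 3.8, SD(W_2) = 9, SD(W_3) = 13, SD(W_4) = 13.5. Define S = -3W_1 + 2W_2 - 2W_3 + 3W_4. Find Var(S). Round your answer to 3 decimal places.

Var(W_1) = 14.44, Var(W_2) = 81, Var(W_3) = 169, Var(W_4) = 182.25
By independence, Var(S) = (-3)²Var(W_1) + (2)²Var(W_2) + (-2)²Var(W_3) + (3)²Var(W_4)
= (-3)²·14.44 + (2)²·81 + (-2)²·169 + (3)²·182.25 = 2770.21

2770.210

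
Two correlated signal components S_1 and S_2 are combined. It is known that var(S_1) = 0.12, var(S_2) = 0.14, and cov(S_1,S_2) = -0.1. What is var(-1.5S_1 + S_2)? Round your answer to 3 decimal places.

0.710

var(-1.5S_1 + S_2) = (-1.5)²·var(S_1) + (1)²·var(S_2) + 2·(-1.5)·(1)·cov(S_1,S_2)
= 2.25·0.12 + 1·0.14 + -3·-0.1 = 0.71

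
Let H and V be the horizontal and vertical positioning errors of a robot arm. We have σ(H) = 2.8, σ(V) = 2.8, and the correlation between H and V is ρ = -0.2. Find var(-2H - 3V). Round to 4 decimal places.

var(H) = (2.8)² = 7.84;  var(V) = (2.8)² = 7.84
cov(H,V) = ρ·σ(H)·σ(V) = -0.2·2.8·2.8 = -1.568
var(-2H - 3V) = (-2)²·var(H) + (-3)²·var(V) + 2·(-2)·(-3)·cov(H,V)
= 4·7.84 + 9·7.84 + 12·-1.568 = 83.104

83.1040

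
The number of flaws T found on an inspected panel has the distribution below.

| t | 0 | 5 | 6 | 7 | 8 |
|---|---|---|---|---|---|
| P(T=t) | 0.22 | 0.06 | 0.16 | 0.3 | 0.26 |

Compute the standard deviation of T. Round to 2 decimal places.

3.00

E[T] = (0)(0.22) + (5)(0.06) + (6)(0.16) + (7)(0.3) + (8)(0.26) = 5.44
E[T²] = (0)²(0.22) + (5)²(0.06) + (6)²(0.16) + (7)²(0.3) + (8)²(0.26) = 38.6
Var(T) = E[T²] − (E[T])² = 38.6 − (5.44)² = 9.0064
sd(T) = √9.0064 ≈ 3.00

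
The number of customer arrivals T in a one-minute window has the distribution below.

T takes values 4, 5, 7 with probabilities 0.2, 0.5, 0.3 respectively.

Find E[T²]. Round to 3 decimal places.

E[T²] = (4)²(0.2) + (5)²(0.5) + (7)²(0.3) = 30.4

30.400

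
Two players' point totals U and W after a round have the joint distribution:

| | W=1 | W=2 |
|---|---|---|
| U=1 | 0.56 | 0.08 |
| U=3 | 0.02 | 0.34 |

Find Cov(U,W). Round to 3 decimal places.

E[U] = 1.72,  E[W] = 1.42
E[UW] = 2.82
Cov(U,W) = E[UW] − E[U]E[W] = 2.82 − (1.72)(1.42) = 0.3776

0.378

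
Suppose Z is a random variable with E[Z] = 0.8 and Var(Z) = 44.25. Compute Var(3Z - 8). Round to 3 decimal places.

398.250

Var(3Z - 8) = (3)²·Var(Z) = 9·44.25 = 398.25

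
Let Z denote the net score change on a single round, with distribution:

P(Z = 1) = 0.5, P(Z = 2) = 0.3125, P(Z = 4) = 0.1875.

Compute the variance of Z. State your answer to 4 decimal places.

E[Z] = (1)(0.5) + (2)(0.3125) + (4)(0.1875) = 1.875
E[Z²] = (1)²(0.5) + (2)²(0.3125) + (4)²(0.1875) = 4.75
var(Z) = E[Z²] − (E[Z])² = 4.75 − (1.875)² = 1.234375

1.2344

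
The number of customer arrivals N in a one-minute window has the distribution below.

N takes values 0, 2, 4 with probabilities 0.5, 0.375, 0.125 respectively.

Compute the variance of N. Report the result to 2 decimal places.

E[N] = (0)(0.5) + (2)(0.375) + (4)(0.125) = 1.25
E[N²] = (0)²(0.5) + (2)²(0.375) + (4)²(0.125) = 3.5
Var(N) = E[N²] − (E[N])² = 3.5 − (1.25)² = 1.9375

1.94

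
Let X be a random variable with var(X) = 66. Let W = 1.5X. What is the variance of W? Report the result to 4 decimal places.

148.5000

var(1.5X) = (1.5)²·var(X) = 2.25·66 = 148.5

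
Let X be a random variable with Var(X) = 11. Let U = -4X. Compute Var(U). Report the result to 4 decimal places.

Var(-4X) = (-4)²·Var(X) = 16·11 = 176

176.0000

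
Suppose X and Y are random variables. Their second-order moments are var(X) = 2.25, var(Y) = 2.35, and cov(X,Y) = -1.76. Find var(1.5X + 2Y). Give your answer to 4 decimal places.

3.9025

var(1.5X + 2Y) = (1.5)²·var(X) + (2)²·var(Y) + 2·(1.5)·(2)·cov(X,Y)
= 2.25·2.25 + 4·2.35 + 6·-1.76 = 3.9025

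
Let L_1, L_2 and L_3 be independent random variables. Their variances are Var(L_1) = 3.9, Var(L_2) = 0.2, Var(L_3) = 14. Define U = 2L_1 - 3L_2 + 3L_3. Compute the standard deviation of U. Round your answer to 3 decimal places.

By independence, Var(U) = (2)²Var(L_1) + (-3)²Var(L_2) + (3)²Var(L_3)
= (2)²·3.9 + (-3)²·0.2 + (3)²·14 = 143.4
sd(U) = √143.4 ≈ 11.975

11.975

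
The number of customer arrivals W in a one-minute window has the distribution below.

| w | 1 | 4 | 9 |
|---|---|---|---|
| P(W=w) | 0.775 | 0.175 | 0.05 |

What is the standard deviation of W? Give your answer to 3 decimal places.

1.980

E[W] = (1)(0.775) + (4)(0.175) + (9)(0.05) = 1.925
E[W²] = (1)²(0.775) + (4)²(0.175) + (9)²(0.05) = 7.625
V(W) = E[W²] − (E[W])² = 7.625 − (1.925)² = 3.919375
SD(W) = √3.919375 ≈ 1.980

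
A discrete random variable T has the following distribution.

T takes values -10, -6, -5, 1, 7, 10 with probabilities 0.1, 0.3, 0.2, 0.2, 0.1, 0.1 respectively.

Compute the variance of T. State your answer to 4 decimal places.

37.2900

E[T] = (-10)(0.1) + (-6)(0.3) + (-5)(0.2) + (1)(0.2) + (7)(0.1) + (10)(0.1) = -1.9
E[T²] = (-10)²(0.1) + (-6)²(0.3) + (-5)²(0.2) + (1)²(0.2) + (7)²(0.1) + (10)²(0.1) = 40.9
V(T) = E[T²] − (E[T])² = 40.9 − (-1.9)² = 37.29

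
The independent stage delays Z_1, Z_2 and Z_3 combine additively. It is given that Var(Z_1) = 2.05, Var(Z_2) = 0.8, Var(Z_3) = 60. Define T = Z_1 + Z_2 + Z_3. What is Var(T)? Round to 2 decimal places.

62.85

By independence, Var(T) = (1)²Var(Z_1) + (1)²Var(Z_2) + (1)²Var(Z_3)
= (1)²·2.05 + (1)²·0.8 + (1)²·60 = 62.85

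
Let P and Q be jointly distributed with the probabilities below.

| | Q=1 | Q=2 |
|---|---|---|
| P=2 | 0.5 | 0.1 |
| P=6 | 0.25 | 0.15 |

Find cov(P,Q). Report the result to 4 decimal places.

E[P] = 3.6,  E[Q] = 1.25
E[PQ] = 4.7
cov(P,Q) = E[PQ] − E[P]E[Q] = 4.7 − (3.6)(1.25) = 0.2

0.2000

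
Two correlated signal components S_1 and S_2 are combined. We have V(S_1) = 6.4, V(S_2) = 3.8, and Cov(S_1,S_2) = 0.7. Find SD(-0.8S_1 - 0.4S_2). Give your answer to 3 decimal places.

V(-0.8S_1 - 0.4S_2) = (-0.8)²·V(S_1) + (-0.4)²·V(S_2) + 2·(-0.8)·(-0.4)·Cov(S_1,S_2)
= 0.64·6.4 + 0.16·3.8 + 0.64·0.7 = 5.152
SD(-0.8S_1 - 0.4S_2) = √5.152 ≈ 2.270

2.270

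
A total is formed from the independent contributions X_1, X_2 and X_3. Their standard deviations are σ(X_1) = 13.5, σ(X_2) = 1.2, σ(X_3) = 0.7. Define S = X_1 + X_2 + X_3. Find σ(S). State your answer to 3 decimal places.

13.571

V(X_1) = 182.25, V(X_2) = 1.44, V(X_3) = 0.49
By independence, V(S) = (1)²V(X_1) + (1)²V(X_2) + (1)²V(X_3)
= (1)²·182.25 + (1)²·1.44 + (1)²·0.49 = 184.18
σ(S) = √184.18 ≈ 13.571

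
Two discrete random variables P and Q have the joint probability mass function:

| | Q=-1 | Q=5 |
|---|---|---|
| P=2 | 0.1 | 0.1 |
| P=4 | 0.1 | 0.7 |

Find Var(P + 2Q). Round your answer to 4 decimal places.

E[P] = 3.6,  E[Q] = 3.8,  E[PQ] = 14.4
Var(P) = 13.6 − (3.6)² = 0.64;  Var(Q) = 20.2 − (3.8)² = 5.76
Cov(P,Q) = 14.4 − (3.6)(3.8) = 0.72
Var(P + 2Q) = (1)²·0.64 + (2)²·5.76 + 2·(1)·(2)·0.72 = 26.56

26.5600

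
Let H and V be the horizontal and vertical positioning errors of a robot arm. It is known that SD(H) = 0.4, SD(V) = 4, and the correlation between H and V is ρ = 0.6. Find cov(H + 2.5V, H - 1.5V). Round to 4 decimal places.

Var(H) = (0.4)² = 0.16;  Var(V) = (4)² = 16
cov(H,V) = ρ·SD(H)·SD(V) = 0.6·0.4·4 = 0.96
cov(H + 2.5V, H - 1.5V) = (1)(1)Var(H) + (2.5)(-1.5)Var(V) + [(1)(-1.5) + (2.5)(1)]cov(H,V)
= 1·0.16 + -3.75·16 + 1·0.96 = -58.88

-58.8800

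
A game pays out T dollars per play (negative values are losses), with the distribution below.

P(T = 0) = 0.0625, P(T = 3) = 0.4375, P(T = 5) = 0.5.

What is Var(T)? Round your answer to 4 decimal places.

1.9023

E[T] = (0)(0.0625) + (3)(0.4375) + (5)(0.5) = 3.8125
E[T²] = (0)²(0.0625) + (3)²(0.4375) + (5)²(0.5) = 16.4375
Var(T) = E[T²] − (E[T])² = 16.4375 − (3.8125)² = 1.90234375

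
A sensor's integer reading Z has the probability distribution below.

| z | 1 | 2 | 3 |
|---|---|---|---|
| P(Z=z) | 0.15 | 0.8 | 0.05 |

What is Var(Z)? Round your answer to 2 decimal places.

0.19

E[Z] = (1)(0.15) + (2)(0.8) + (3)(0.05) = 1.9
E[Z²] = (1)²(0.15) + (2)²(0.8) + (3)²(0.05) = 3.8
Var(Z) = E[Z²] − (E[Z])² = 3.8 − (1.9)² = 0.19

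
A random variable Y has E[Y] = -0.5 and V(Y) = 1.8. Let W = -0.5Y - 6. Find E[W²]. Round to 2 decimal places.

E[-0.5Y - 6] = -0.5·-0.5 − 6 = -5.75
V(-0.5Y - 6) = (-0.5)²·1.8 = 0.45
E[W²] = V(W) + (E[W])² = 0.45 + (-5.75)² = 33.5125

33.51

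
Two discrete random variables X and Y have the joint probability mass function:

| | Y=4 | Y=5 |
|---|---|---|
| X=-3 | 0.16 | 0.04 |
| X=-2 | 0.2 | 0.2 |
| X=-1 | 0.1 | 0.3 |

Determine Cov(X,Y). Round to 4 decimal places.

E[X] = -1.8,  E[Y] = 4.54
E[XY] = -8.02
Cov(X,Y) = E[XY] − E[X]E[Y] = -8.02 − (-1.8)(4.54) = 0.152

0.1520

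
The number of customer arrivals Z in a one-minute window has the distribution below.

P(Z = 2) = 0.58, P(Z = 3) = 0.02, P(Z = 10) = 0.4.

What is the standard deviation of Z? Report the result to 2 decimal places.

E[Z] = (2)(0.58) + (3)(0.02) + (10)(0.4) = 5.22
E[Z²] = (2)²(0.58) + (3)²(0.02) + (10)²(0.4) = 42.5
V(Z) = E[Z²] − (E[Z])² = 42.5 − (5.22)² = 15.2516
sd(Z) = √15.2516 ≈ 3.91

3.91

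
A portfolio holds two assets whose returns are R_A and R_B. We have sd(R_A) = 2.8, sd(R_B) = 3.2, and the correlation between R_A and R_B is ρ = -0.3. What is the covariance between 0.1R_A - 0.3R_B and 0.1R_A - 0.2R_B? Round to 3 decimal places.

Var(R_A) = (2.8)² = 7.84;  Var(R_B) = (3.2)² = 10.24
Cov(R_A,R_B) = ρ·sd(R_A)·sd(R_B) = -0.3·2.8·3.2 = -2.688
Cov(0.1R_A - 0.3R_B, 0.1R_A - 0.2R_B) = (0.1)(0.1)Var(R_A) + (-0.3)(-0.2)Var(R_B) + [(0.1)(-0.2) + (-0.3)(0.1)]Cov(R_A,R_B)
= 0.01·7.84 + 0.06·10.24 + -0.05·-2.688 = 0.8272

0.827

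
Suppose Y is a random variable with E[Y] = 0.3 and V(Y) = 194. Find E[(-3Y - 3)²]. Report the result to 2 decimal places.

1761.21

E[-3Y - 3] = -3·0.3 − 3 = -3.9
V(-3Y - 3) = (-3)²·194 = 1746
E[(-3Y - 3)²] = V((-3Y - 3)) + (E[(-3Y - 3)])² = 1746 + (-3.9)² = 1761.21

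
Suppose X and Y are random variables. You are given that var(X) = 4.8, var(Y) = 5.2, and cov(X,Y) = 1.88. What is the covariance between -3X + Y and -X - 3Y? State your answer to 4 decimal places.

13.8400

cov(-3X + Y, -X - 3Y) = (-3)(-1)var(X) + (1)(-3)var(Y) + [(-3)(-3) + (1)(-1)]cov(X,Y)
= 3·4.8 + -3·5.2 + 8·1.88 = 13.84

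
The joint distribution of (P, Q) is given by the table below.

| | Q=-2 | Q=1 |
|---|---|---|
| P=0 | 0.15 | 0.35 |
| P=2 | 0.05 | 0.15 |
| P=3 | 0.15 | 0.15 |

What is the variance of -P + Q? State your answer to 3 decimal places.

E[P] = 1.3,  E[Q] = -0.05,  E[PQ] = -0.35
var(P) = 3.5 − (1.3)² = 1.81;  var(Q) = 2.05 − (-0.05)² = 2.0475
Cov(P,Q) = -0.35 − (1.3)(-0.05) = -0.285
var(-P + Q) = (-1)²·1.81 + (1)²·2.0475 + 2·(-1)·(1)·-0.285 = 4.4275

4.428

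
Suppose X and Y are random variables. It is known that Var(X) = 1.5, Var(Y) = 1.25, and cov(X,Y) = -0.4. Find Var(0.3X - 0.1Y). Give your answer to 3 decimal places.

Var(0.3X - 0.1Y) = (0.3)²·Var(X) + (-0.1)²·Var(Y) + 2·(0.3)·(-0.1)·cov(X,Y)
= 0.09·1.5 + 0.01·1.25 + -0.06·-0.4 = 0.1715

0.172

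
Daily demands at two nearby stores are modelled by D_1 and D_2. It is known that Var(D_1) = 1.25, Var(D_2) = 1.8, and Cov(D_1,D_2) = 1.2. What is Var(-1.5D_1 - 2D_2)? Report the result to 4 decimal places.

Var(-1.5D_1 - 2D_2) = (-1.5)²·Var(D_1) + (-2)²·Var(D_2) + 2·(-1.5)·(-2)·Cov(D_1,D_2)
= 2.25·1.25 + 4·1.8 + 6·1.2 = 17.2125

17.2125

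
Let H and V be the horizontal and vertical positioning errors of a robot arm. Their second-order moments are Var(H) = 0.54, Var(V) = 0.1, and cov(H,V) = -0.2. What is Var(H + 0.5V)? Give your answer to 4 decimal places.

Var(H + 0.5V) = (1)²·Var(H) + (0.5)²·Var(V) + 2·(1)·(0.5)·cov(H,V)
= 1·0.54 + 0.25·0.1 + 1·-0.2 = 0.365

0.3650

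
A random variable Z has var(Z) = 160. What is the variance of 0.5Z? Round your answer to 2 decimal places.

var(0.5Z) = (0.5)²·var(Z) = 0.25·160 = 40

40.00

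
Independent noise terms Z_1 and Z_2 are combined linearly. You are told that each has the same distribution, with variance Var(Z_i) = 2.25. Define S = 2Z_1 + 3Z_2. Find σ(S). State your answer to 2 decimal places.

5.41

By independence, Var(S) = (2)²Var(Z_1) + (3)²Var(Z_2)
= (2)²·2.25 + (3)²·2.25 = 29.25
σ(S) = √29.25 ≈ 5.41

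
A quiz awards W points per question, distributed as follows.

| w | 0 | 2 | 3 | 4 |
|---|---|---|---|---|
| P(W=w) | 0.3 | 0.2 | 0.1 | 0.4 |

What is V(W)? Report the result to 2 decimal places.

2.81

E[W] = (0)(0.3) + (2)(0.2) + (3)(0.1) + (4)(0.4) = 2.3
E[W²] = (0)²(0.3) + (2)²(0.2) + (3)²(0.1) + (4)²(0.4) = 8.1
V(W) = E[W²] − (E[W])² = 8.1 − (2.3)² = 2.81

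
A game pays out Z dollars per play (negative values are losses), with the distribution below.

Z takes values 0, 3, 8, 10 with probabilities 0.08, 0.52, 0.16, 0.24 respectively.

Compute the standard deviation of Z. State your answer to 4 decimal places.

3.3856

E[Z] = (0)(0.08) + (3)(0.52) + (8)(0.16) + (10)(0.24) = 5.24
E[Z²] = (0)²(0.08) + (3)²(0.52) + (8)²(0.16) + (10)²(0.24) = 38.92
var(Z) = E[Z²] − (E[Z])² = 38.92 − (5.24)² = 11.4624
σ(Z) = √11.4624 ≈ 3.3856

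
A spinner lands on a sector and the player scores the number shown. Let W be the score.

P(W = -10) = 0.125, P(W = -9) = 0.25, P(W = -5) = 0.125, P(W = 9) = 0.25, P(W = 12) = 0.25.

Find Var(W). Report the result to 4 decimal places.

E[W] = (-10)(0.125) + (-9)(0.25) + (-5)(0.125) + (9)(0.25) + (12)(0.25) = 1.125
E[W²] = (-10)²(0.125) + (-9)²(0.25) + (-5)²(0.125) + (9)²(0.25) + (12)²(0.25) = 92.125
Var(W) = E[W²] − (E[W])² = 92.125 − (1.125)² = 90.859375

90.8594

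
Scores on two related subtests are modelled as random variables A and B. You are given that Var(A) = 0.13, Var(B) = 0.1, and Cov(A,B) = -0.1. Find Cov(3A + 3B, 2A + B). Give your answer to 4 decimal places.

0.1800

Cov(3A + 3B, 2A + B) = (3)(2)Var(A) + (3)(1)Var(B) + [(3)(1) + (3)(2)]Cov(A,B)
= 6·0.13 + 3·0.1 + 9·-0.1 = 0.18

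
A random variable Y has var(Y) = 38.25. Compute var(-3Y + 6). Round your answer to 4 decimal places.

344.2500

var(-3Y + 6) = (-3)²·var(Y) = 9·38.25 = 344.25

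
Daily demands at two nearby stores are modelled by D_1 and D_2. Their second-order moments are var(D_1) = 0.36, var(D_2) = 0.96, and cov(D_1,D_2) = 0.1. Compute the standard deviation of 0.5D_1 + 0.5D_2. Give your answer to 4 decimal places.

0.6164

var(0.5D_1 + 0.5D_2) = (0.5)²·var(D_1) + (0.5)²·var(D_2) + 2·(0.5)·(0.5)·cov(D_1,D_2)
= 0.25·0.36 + 0.25·0.96 + 0.5·0.1 = 0.38
sd(0.5D_1 + 0.5D_2) = √0.38 ≈ 0.6164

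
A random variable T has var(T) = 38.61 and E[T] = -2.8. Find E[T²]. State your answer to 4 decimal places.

E[T²] = var(T) + (E[T])² = 38.61 + (-2.8)² = 46.45

46.4500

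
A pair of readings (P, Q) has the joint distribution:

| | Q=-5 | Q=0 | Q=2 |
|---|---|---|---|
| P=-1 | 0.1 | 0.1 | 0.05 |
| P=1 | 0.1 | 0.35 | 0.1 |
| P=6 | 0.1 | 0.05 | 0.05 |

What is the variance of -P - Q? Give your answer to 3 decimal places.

11.540

E[P] = 1.5,  E[Q] = -1.1,  E[PQ] = -2.3
var(P) = 8 − (1.5)² = 5.75;  var(Q) = 8.3 − (-1.1)² = 7.09
Cov(P,Q) = -2.3 − (1.5)(-1.1) = -0.65
var(-P - Q) = (-1)²·5.75 + (-1)²·7.09 + 2·(-1)·(-1)·-0.65 = 11.54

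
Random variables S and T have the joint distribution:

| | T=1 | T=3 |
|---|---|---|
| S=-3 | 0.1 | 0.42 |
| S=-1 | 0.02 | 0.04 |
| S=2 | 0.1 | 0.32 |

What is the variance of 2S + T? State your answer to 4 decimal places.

E[S] = -0.78,  E[T] = 2.56,  E[ST] = -2.1
Var(S) = 6.42 − (-0.78)² = 5.8116;  Var(T) = 7.24 − (2.56)² = 0.6864
Cov(S,T) = -2.1 − (-0.78)(2.56) = -0.1032
Var(2S + T) = (2)²·5.8116 + (1)²·0.6864 + 2·(2)·(1)·-0.1032 = 23.52

23.5200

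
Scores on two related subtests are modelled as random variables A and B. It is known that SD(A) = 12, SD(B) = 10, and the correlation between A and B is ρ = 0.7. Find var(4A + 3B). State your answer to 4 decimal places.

var(A) = (12)² = 144;  var(B) = (10)² = 100
Cov(A,B) = ρ·SD(A)·SD(B) = 0.7·12·10 = 84
var(4A + 3B) = (4)²·var(A) + (3)²·var(B) + 2·(4)·(3)·Cov(A,B)
= 16·144 + 9·100 + 24·84 = 5220

5220.0000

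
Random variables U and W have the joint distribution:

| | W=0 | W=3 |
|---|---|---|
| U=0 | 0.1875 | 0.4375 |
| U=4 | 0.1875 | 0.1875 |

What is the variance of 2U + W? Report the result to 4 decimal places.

E[U] = 1.5,  E[W] = 1.875,  E[UW] = 2.25
Var(U) = 6 − (1.5)² = 3.75;  Var(W) = 5.625 − (1.875)² = 2.109375
Cov(U,W) = 2.25 − (1.5)(1.875) = -0.5625
Var(2U + W) = (2)²·3.75 + (1)²·2.109375 + 2·(2)·(1)·-0.5625 = 14.859375

14.8594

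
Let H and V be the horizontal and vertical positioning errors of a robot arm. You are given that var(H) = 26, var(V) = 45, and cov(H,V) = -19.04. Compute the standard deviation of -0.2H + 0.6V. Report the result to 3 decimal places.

4.670

var(-0.2H + 0.6V) = (-0.2)²·var(H) + (0.6)²·var(V) + 2·(-0.2)·(0.6)·cov(H,V)
= 0.04·26 + 0.36·45 + -0.24·-19.04 = 21.8096
SD(-0.2H + 0.6V) = √21.8096 ≈ 4.670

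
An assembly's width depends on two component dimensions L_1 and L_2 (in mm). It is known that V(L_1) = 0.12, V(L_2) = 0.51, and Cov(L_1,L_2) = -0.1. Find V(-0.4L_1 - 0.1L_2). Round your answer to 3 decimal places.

V(-0.4L_1 - 0.1L_2) = (-0.4)²·V(L_1) + (-0.1)²·V(L_2) + 2·(-0.4)·(-0.1)·Cov(L_1,L_2)
= 0.16·0.12 + 0.01·0.51 + 0.08·-0.1 = 0.0163

0.016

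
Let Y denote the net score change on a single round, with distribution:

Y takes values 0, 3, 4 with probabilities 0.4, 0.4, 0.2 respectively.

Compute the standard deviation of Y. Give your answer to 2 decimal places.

E[Y] = (0)(0.4) + (3)(0.4) + (4)(0.2) = 2
E[Y²] = (0)²(0.4) + (3)²(0.4) + (4)²(0.2) = 6.8
V(Y) = E[Y²] − (E[Y])² = 6.8 − (2)² = 2.8
sd(Y) = √2.8 ≈ 1.67

1.67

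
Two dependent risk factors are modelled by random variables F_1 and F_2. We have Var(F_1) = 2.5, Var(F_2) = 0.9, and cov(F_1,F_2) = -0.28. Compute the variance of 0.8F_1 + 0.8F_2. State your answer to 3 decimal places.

Var(0.8F_1 + 0.8F_2) = (0.8)²·Var(F_1) + (0.8)²·Var(F_2) + 2·(0.8)·(0.8)·cov(F_1,F_2)
= 0.64·2.5 + 0.64·0.9 + 1.28·-0.28 = 1.8176

1.818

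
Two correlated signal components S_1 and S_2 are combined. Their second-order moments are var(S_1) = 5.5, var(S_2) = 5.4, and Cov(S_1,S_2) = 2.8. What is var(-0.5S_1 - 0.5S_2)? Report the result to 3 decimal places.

var(-0.5S_1 - 0.5S_2) = (-0.5)²·var(S_1) + (-0.5)²·var(S_2) + 2·(-0.5)·(-0.5)·Cov(S_1,S_2)
= 0.25·5.5 + 0.25·5.4 + 0.5·2.8 = 4.125

4.125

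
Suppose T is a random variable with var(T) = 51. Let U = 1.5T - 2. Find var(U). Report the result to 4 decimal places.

114.7500

var(1.5T - 2) = (1.5)²·var(T) = 2.25·51 = 114.75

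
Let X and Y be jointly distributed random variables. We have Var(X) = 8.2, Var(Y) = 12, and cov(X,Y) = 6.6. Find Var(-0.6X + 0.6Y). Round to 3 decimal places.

Var(-0.6X + 0.6Y) = (-0.6)²·Var(X) + (0.6)²·Var(Y) + 2·(-0.6)·(0.6)·cov(X,Y)
= 0.36·8.2 + 0.36·12 + -0.72·6.6 = 2.52

2.520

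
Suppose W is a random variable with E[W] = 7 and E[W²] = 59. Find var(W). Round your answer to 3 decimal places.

10.000

var(W) = 59 − (7)² = 10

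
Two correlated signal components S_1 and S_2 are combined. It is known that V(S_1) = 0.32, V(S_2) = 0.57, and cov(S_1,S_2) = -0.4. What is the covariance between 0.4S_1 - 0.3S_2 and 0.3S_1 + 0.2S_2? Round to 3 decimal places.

cov(0.4S_1 - 0.3S_2, 0.3S_1 + 0.2S_2) = (0.4)(0.3)V(S_1) + (-0.3)(0.2)V(S_2) + [(0.4)(0.2) + (-0.3)(0.3)]cov(S_1,S_2)
= 0.12·0.32 + -0.06·0.57 + -0.01·-0.4 = 0.0082

0.008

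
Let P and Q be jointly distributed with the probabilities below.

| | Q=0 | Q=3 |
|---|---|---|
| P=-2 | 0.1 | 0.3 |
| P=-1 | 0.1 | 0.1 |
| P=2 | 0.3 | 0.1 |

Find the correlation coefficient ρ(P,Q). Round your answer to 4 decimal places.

-0.4364

E[P] = -0.2,  E[Q] = 1.5
E[PQ] = -1.5
Cov(P,Q) = E[PQ] − E[P]E[Q] = -1.5 − (-0.2)(1.5) = -1.2
V(P) = 3.36,  V(Q) = 2.25
ρ = -1.2 / √(3.36·2.25) ≈ -0.4364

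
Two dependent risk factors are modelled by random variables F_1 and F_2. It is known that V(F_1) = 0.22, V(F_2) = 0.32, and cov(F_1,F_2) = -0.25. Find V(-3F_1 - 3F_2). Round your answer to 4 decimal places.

0.3600

V(-3F_1 - 3F_2) = (-3)²·V(F_1) + (-3)²·V(F_2) + 2·(-3)·(-3)·cov(F_1,F_2)
= 9·0.22 + 9·0.32 + 18·-0.25 = 0.36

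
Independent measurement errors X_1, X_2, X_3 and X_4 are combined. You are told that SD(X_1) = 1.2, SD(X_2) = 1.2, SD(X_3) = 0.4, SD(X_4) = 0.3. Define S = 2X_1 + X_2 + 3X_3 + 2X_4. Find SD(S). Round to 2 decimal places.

3.00

Var(X_1) = 1.44, Var(X_2) = 1.44, Var(X_3) = 0.16, Var(X_4) = 0.09
By independence, Var(S) = (2)²Var(X_1) + (1)²Var(X_2) + (3)²Var(X_3) + (2)²Var(X_4)
= (2)²·1.44 + (1)²·1.44 + (3)²·0.16 + (2)²·0.09 = 9
SD(S) = √9 ≈ 3.00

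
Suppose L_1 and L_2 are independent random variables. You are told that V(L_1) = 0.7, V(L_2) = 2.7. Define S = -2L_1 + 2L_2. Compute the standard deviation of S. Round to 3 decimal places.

3.688

By independence, V(S) = (-2)²V(L_1) + (2)²V(L_2)
= (-2)²·0.7 + (2)²·2.7 = 13.6
σ(S) = √13.6 ≈ 3.688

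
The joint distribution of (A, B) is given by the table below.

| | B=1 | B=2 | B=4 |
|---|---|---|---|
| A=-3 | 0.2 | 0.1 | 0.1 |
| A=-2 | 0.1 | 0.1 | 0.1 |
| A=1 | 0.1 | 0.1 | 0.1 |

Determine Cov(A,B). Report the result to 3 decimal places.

0.200

E[A] = -1.5,  E[B] = 2.2
E[AB] = -3.1
Cov(A,B) = E[AB] − E[A]E[B] = -3.1 − (-1.5)(2.2) = 0.2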